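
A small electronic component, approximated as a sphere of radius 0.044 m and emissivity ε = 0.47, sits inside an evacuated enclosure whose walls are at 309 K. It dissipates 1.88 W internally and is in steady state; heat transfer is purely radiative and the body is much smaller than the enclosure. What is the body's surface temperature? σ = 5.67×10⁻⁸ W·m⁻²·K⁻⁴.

T ≈ 331 K

For a small grey body in a large enclosure, net radiated power = εσA(T⁴ − T_w⁴).
Steady state: P = εσA(T⁴ − T_w⁴) with A = 4πr² = 0.02433 m².
T⁴ = P/(εσA) + T_w⁴ = 1.88/(0.47·5.67×10⁻⁸·0.02433) + (309)⁴
    = 2.900×10⁹ + 9.117×10⁹ = 1.202×10¹⁰ K⁴.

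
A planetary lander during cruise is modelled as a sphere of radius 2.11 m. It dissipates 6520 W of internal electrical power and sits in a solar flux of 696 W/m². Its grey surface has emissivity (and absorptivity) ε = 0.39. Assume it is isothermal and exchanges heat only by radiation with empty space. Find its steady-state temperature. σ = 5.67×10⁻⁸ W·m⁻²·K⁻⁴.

T ≈ 302 K

At steady state, absorbed solar power + internal power = radiated power.
Absorbed: α·S·A_cross = 0.39·696·13.99 = 3797 W (cross-section πr²).
Total input = 3797 + 6520 = 10320 W.
Radiated: εσ·A_surf·T⁴ with A_surf = 4πr² = 55.95 m².
T⁴ = 10320/(0.39·5.67×10⁻⁸·55.95) = 8.339×10⁹ K⁴.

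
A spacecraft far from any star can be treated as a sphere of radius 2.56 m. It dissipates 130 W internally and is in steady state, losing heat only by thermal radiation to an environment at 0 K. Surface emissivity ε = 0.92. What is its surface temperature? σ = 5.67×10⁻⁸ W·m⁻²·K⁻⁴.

Steady state: internal power = radiated power, P = εσA T⁴.
Radiating area A = 4πr² = 82.35 m².
T⁴ = P/(εσA) = 130/(0.92·5.67×10⁻⁸·82.35) = 3.026×10⁷ K⁴.
T = (3.026×10⁷)^(1/4).

T ≈ 74.2 K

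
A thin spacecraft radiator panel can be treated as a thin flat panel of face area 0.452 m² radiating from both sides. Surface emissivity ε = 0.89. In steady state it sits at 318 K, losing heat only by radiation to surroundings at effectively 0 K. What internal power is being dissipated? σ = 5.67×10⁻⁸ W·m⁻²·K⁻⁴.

Steady state: P = εσA T⁴.
A = 2·0.452 = 0.9040 m²; T⁴ = (318)⁴ = 1.023×10¹⁰ K⁴.
P = 0.89 × 5.67×10⁻⁸ × 0.9040 × 1.023×10¹⁰.

P ≈ 466 W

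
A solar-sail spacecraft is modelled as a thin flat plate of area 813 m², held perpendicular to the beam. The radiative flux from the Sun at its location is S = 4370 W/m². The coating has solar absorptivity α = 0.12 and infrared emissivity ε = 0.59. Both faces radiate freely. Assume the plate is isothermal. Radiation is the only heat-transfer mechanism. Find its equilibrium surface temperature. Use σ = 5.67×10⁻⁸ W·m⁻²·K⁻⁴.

T ≈ 298 K

At equilibrium, absorbed power = emitted power.
Absorbing cross-section = A = 813.0 m²; emitting surface = 2A = 1626 m² (ratio 2).
αS·A_cross = εσ·A_surf·T⁴  ⇒  T⁴ = αS/(ε·2σ).
T⁴ = 0.120·4370/(0.59·2·5.67×10⁻⁸) = 7.838×10⁹ K⁴.
T = (7.838×10⁹)^(1/4).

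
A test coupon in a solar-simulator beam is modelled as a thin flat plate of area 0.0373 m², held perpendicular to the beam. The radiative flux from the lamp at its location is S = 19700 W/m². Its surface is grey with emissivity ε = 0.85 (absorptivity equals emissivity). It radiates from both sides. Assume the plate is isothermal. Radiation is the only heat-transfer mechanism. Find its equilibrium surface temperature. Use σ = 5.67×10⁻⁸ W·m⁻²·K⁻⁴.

At equilibrium, absorbed power = emitted power.
Absorbing cross-section = A = 0.03730 m²; emitting surface = 2A = 0.07460 m² (ratio 2).
εS·A_cross = εσ·A_surf·T⁴  ⇒  T⁴ = S/(2σ)   (ε cancels).
T⁴ = 19700/(2·5.67×10⁻⁸) = 1.737×10¹¹ K⁴.
T = (1.737×10¹¹)^(1/4).

T ≈ 646 K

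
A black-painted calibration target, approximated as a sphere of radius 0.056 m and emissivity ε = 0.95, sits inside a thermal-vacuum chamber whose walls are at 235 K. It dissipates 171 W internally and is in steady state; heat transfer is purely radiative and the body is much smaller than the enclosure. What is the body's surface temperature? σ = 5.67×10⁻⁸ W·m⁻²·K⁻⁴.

For a small grey body in a large enclosure, net radiated power = εσA(T⁴ − T_w⁴).
Steady state: P = εσA(T⁴ − T_w⁴) with A = 4πr² = 0.03941 m².
T⁴ = P/(εσA) + T_w⁴ = 171/(0.95·5.67×10⁻⁸·0.03941) + (235)⁴
    = 8.056×10¹⁰ + 3.050×10⁹ = 8.361×10¹⁰ K⁴.

T ≈ 538 K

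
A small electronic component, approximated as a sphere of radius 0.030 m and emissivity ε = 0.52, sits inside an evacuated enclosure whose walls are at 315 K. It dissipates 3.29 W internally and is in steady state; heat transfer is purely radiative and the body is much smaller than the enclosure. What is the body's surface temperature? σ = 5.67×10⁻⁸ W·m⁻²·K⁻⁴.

For a small grey body in a large enclosure, net radiated power = εσA(T⁴ − T_w⁴).
Steady state: P = εσA(T⁴ − T_w⁴) with A = 4πr² = 0.01131 m².
T⁴ = P/(εσA) + T_w⁴ = 3.29/(0.52·5.67×10⁻⁸·0.01131) + (315)⁴
    = 9.866×10⁹ + 9.846×10⁹ = 1.971×10¹⁰ K⁴.

T ≈ 375 K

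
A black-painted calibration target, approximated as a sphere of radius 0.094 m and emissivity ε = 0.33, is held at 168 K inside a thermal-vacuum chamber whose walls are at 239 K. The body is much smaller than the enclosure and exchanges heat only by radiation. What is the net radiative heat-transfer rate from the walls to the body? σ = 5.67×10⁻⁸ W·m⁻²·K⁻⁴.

P_net ≈ 5.12 W

For a small grey body in a large enclosure: P_net = εσA(T_body⁴ − T_wall⁴).
A = 4πr² = 0.1110 m²; T_body⁴ − T_wall⁴ = 7.966×10⁸ − 3.263×10⁹ = -2.466×10⁹ K⁴.
|P_net| = 0.33·5.67×10⁻⁸·0.1110·2.466×10⁹.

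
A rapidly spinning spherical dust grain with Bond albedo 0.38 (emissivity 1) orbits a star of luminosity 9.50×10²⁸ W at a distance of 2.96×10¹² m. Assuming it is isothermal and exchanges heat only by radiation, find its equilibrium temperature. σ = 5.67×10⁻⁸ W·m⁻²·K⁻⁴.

T ≈ 220 K

First find the stellar flux at distance d: S = L/(4πd²) = 9.50×10²⁸/(4π·(2.96×10¹²)²) = 862.8 W/m².
For an isothermal sphere, absorbed (1−a)S·πr² = emitted σ·4πr²·T⁴, so T⁴ = (1−a)S/(4σ).
T⁴ = 0.620·862.8/(4·5.67×10⁻⁸) = 2.359×10⁹ K⁴.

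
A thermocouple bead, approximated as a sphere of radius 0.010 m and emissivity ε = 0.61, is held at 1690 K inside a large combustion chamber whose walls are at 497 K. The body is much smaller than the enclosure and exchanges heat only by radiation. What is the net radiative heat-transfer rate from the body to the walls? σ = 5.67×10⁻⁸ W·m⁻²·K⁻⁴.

For a small grey body in a large enclosure: P_net = εσA(T_body⁴ − T_wall⁴).
A = 4πr² = 0.001257 m²; T_body⁴ − T_wall⁴ = 8.157×10¹² − 6.101×10¹⁰ = 8.096×10¹² K⁴.
|P_net| = 0.61·5.67×10⁻⁸·0.001257·8.096×10¹².

P_net ≈ 352 W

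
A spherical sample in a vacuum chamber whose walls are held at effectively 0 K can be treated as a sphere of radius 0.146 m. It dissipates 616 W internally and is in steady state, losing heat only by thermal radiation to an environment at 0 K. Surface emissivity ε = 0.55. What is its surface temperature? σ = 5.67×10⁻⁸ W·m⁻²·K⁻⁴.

T ≈ 521 K

Steady state: internal power = radiated power, P = εσA T⁴.
Radiating area A = 4πr² = 0.2679 m².
T⁴ = P/(εσA) = 616/(0.55·5.67×10⁻⁸·0.2679) = 7.374×10¹⁰ K⁴.
T = (7.374×10¹⁰)^(1/4).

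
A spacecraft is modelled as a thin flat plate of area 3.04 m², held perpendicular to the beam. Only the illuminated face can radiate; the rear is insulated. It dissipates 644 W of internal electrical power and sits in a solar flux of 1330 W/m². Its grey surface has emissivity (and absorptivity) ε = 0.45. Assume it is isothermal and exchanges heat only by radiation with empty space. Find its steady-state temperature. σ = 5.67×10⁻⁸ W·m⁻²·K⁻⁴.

At steady state, absorbed solar power + internal power = radiated power.
Absorbed: α·S·A_cross = 0.45·1330·3.040 = 1819 W (cross-section A).
Total input = 1819 + 644 = 2463 W.
Radiated: εσ·A_surf·T⁴ with A_surf = A = 3.040 m².
T⁴ = 2463/(0.45·5.67×10⁻⁸·3.040) = 3.176×10¹⁰ K⁴.

T ≈ 422 K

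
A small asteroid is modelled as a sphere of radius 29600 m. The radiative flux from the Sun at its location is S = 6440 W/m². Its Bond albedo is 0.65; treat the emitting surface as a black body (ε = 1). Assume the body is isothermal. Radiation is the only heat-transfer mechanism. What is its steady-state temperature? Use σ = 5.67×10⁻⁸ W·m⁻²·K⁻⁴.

T ≈ 316 K

At equilibrium, absorbed power = emitted power.
Absorbing cross-section = πr² = 2.753×10⁹ m²; emitting surface = 4πr² = 1.101×10¹⁰ m² (ratio 4).
(1−a)S·A_cross = εσ·A_surf·T⁴  ⇒  T⁴ = (1−a)S/(4σ).
T⁴ = 0.350·6440/(4·5.67×10⁻⁸) = 9.938×10⁹ K⁴.
T = (9.938×10⁹)^(1/4).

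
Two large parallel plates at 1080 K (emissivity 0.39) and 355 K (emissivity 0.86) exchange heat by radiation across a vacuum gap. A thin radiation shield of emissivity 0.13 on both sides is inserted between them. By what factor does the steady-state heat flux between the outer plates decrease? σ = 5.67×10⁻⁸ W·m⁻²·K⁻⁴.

Without shield: q₀ = σΔ(T⁴)/(1/ε₁+1/ε₂−1) with denominator 2.727.
With shield the two gaps are in series; the resistances add: (1/ε₁+1/ε_s−1)+(1/ε_s+1/ε₂−1) = 9.256+7.855 = 17.11.
Heat-flux ratio q₀/q = 17.11/2.727.

factor ≈ 6.28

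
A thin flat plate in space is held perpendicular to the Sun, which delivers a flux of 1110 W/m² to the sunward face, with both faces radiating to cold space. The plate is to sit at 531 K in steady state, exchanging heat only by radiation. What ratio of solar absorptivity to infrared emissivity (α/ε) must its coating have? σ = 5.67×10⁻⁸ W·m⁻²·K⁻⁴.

Balance: αS·A = εσ·2A·T⁴ ⇒ α/ε = 2σT⁴/S.
α/ε = 2·5.67×10⁻⁸·(531)⁴/1110 = 2·5.67×10⁻⁸·7.950×10¹⁰/1110.

α/ε ≈ 8.12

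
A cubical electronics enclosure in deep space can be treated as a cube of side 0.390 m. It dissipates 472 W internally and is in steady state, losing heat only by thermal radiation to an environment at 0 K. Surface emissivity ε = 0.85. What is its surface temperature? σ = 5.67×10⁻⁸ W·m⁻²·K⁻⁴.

Steady state: internal power = radiated power, P = εσA T⁴.
Radiating area A = 6L² = 0.9126 m².
T⁴ = P/(εσA) = 472/(0.85·5.67×10⁻⁸·0.9126) = 1.073×10¹⁰ K⁴.
T = (1.073×10¹⁰)^(1/4).

T ≈ 322 K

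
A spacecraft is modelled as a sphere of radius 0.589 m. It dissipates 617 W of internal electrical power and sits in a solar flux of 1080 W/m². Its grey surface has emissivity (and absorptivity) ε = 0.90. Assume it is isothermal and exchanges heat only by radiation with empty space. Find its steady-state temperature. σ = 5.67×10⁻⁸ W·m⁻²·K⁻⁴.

T ≈ 295 K

At steady state, absorbed solar power + internal power = radiated power.
Absorbed: α·S·A_cross = 0.90·1080·1.090 = 1059 W (cross-section πr²).
Total input = 1059 + 617 = 1676 W.
Radiated: εσ·A_surf·T⁴ with A_surf = 4πr² = 4.360 m².
T⁴ = 1676/(0.90·5.67×10⁻⁸·4.360) = 7.535×10⁹ K⁴.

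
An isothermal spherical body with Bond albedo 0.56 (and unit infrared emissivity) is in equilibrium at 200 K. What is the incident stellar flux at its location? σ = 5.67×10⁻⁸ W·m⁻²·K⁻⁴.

(1−a)S·πr² = σ·4πr²·T⁴ ⇒ S = 4σT⁴/(1−a).
S = 4·5.67×10⁻⁸·1.600×10⁹/0.440.

S ≈ 825 W/m²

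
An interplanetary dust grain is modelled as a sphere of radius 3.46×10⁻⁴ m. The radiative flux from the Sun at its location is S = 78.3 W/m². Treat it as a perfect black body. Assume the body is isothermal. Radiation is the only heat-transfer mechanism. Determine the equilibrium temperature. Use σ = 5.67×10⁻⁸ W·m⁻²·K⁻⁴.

T ≈ 136 K

At equilibrium, absorbed power = emitted power.
Absorbing cross-section = πr² = 3.761×10⁻⁷ m²; emitting surface = 4πr² = 1.504×10⁻⁶ m² (ratio 4).
S·A_cross = εσ·A_surf·T⁴  ⇒  T⁴ = S/(4σ).
T⁴ = 1.00·78.3/(4·5.67×10⁻⁸) = 3.452×10⁸ K⁴.
T = (3.452×10⁸)^(1/4).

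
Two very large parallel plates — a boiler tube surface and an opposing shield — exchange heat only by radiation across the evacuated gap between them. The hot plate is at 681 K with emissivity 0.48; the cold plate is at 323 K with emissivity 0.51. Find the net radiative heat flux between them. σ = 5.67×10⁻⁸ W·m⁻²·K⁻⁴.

For two infinite grey parallel plates, q = σ(T₁⁴ − T₂⁴)/(1/ε₁ + 1/ε₂ − 1).
T₁⁴ − T₂⁴ = 2.151×10¹¹ − 1.088×10¹⁰ = 2.042×10¹¹ K⁴.
1/ε₁ + 1/ε₂ − 1 = 2.083 + 1.961 − 1 = 3.044.
q = 5.67×10⁻⁸ × 2.042×10¹¹ / 3.044.

q ≈ 3800 W/m²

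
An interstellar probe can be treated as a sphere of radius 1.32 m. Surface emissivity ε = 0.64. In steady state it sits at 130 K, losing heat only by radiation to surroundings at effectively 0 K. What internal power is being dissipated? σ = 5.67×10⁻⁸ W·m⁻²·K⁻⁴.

P ≈ 227 W

Steady state: P = εσA T⁴.
A = 4πr² = 21.90 m²; T⁴ = (130)⁴ = 2.856×10⁸ K⁴.
P = 0.64 × 5.67×10⁻⁸ × 21.90 × 2.856×10⁸.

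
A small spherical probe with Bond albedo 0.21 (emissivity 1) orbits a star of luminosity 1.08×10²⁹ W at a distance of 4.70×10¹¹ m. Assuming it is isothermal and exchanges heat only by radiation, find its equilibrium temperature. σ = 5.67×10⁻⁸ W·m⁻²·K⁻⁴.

First find the stellar flux at distance d: S = L/(4πd²) = 1.08×10²⁹/(4π·(4.70×10¹¹)²) = 38910 W/m².
For an isothermal sphere, absorbed (1−a)S·πr² = emitted σ·4πr²·T⁴, so T⁴ = (1−a)S/(4σ).
T⁴ = 0.790·38910/(4·5.67×10⁻⁸) = 1.355×10¹¹ K⁴.

T ≈ 607 K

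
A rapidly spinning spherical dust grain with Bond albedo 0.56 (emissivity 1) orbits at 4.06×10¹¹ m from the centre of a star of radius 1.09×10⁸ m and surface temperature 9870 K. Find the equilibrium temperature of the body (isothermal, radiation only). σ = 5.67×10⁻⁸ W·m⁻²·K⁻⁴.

T ≈ 93.1 K

The star's surface emits σT_*⁴; at distance d the flux is S = σT_*⁴(R_*/d)².
S = 5.67×10⁻⁸·(9870)⁴·(1.09×10⁸/4.06×10¹¹)² = 38.78 W/m².
For an isothermal sphere T⁴ = (1−a)S/(4σ) = 7.524×10⁷ K⁴.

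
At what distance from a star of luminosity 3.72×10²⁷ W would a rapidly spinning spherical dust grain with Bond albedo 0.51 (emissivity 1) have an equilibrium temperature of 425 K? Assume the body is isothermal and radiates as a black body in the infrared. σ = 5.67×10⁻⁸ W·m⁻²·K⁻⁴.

For an isothermal black-emitting sphere, (1−a)S·πr² = σ·4πr²·T⁴ ⇒ S = 4σT⁴/(1−a).
S = 4·5.67×10⁻⁸·(425)⁴/0.490 = 15100 W/m².
Flux falls as S = L/(4πd²), so d = √(L/(4πS)) = √(3.72×10²⁷/(4π·15100)).

d ≈ 1.40×10¹¹ m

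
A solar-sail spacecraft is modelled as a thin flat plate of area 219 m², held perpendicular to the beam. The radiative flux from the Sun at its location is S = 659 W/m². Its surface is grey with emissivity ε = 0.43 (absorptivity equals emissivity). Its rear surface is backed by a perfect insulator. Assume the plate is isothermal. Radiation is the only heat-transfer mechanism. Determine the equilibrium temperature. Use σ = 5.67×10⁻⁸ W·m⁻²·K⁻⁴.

At equilibrium, absorbed power = emitted power.
Absorbing cross-section = A = 219.0 m²; emitting surface = A = 219.0 m² (ratio 1).
εS·A_cross = εσ·A_surf·T⁴  ⇒  T⁴ = S/(1σ)   (ε cancels).
T⁴ = 659/(1·5.67×10⁻⁸) = 1.162×10¹⁰ K⁴.
T = (1.162×10¹⁰)^(1/4).

T ≈ 328 K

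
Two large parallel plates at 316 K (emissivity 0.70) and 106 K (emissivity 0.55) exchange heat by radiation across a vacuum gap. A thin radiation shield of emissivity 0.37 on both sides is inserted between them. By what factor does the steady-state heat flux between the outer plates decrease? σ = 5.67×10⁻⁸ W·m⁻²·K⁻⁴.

Without shield: q₀ = σΔ(T⁴)/(1/ε₁+1/ε₂−1) with denominator 2.247.
With shield the two gaps are in series; the resistances add: (1/ε₁+1/ε_s−1)+(1/ε_s+1/ε₂−1) = 3.131+3.521 = 6.652.
Heat-flux ratio q₀/q = 6.652/2.247.

factor ≈ 2.96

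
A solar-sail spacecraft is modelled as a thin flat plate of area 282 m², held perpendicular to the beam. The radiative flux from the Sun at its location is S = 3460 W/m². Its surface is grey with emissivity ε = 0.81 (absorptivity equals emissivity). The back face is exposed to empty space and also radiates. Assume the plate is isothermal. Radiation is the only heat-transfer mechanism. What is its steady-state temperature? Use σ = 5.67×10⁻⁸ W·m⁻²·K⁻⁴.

T ≈ 418 K

At equilibrium, absorbed power = emitted power.
Absorbing cross-section = A = 282.0 m²; emitting surface = 2A = 564.0 m² (ratio 2).
εS·A_cross = εσ·A_surf·T⁴  ⇒  T⁴ = S/(2σ)   (ε cancels).
T⁴ = 3460/(2·5.67×10⁻⁸) = 3.051×10¹⁰ K⁴.
T = (3.051×10¹⁰)^(1/4).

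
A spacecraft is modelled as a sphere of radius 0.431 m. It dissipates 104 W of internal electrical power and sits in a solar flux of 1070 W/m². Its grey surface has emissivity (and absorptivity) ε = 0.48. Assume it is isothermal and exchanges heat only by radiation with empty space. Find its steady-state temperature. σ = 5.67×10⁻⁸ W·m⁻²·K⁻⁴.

At steady state, absorbed solar power + internal power = radiated power.
Absorbed: α·S·A_cross = 0.48·1070·0.5836 = 299.7 W (cross-section πr²).
Total input = 299.7 + 104 = 403.7 W.
Radiated: εσ·A_surf·T⁴ with A_surf = 4πr² = 2.334 m².
T⁴ = 403.7/(0.48·5.67×10⁻⁸·2.334) = 6.355×10⁹ K⁴.

T ≈ 282 K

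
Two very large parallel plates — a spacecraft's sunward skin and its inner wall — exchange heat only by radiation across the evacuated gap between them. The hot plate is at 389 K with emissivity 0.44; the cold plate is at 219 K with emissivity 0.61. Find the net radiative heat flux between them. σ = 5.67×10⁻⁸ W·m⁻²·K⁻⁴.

q ≈ 401 W/m²

For two infinite grey parallel plates, q = σ(T₁⁴ − T₂⁴)/(1/ε₁ + 1/ε₂ − 1).
T₁⁴ − T₂⁴ = 2.290×10¹⁰ − 2.300×10⁹ = 2.060×10¹⁰ K⁴.
1/ε₁ + 1/ε₂ − 1 = 2.273 + 1.639 − 1 = 2.912.
q = 5.67×10⁻⁸ × 2.060×10¹⁰ / 2.912.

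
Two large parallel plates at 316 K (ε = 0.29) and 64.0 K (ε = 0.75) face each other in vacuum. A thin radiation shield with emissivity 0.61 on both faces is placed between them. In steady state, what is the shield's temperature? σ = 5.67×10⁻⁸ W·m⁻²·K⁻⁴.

T_s ≈ 239 K

In steady state the net flux on the hot side equals that on the cold side.
σ(T₁⁴−T_s⁴)/D₁ = σ(T_s⁴−T₂⁴)/D₂, with D₁ = 1/ε₁+1/ε_s−1 = 4.088, D₂ = 1/ε_s+1/ε₂−1 = 1.973.
Solve for T_s⁴: T_s⁴ = (D₂·T₁⁴ + D₁·T₂⁴)/(D₁+D₂) = 3.257×10⁹ K⁴.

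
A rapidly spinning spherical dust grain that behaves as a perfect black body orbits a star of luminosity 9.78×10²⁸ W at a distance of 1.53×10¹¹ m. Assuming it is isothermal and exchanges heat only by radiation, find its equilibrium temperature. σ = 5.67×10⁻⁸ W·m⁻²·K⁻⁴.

First find the stellar flux at distance d: S = L/(4πd²) = 9.78×10²⁸/(4π·(1.53×10¹¹)²) = 3.325×10⁵ W/m².
For an isothermal sphere, absorbed (1−a)S·πr² = emitted σ·4πr²·T⁴, so T⁴ = (1−a)S/(4σ).
T⁴ = 1.00·3.325×10⁵/(4·5.67×10⁻⁸) = 1.466×10¹² K⁴.

T ≈ 1100 K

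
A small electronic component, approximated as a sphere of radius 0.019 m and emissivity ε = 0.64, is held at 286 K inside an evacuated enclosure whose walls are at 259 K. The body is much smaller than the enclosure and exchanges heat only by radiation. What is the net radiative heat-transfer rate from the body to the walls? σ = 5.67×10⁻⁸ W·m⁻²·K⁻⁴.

P_net ≈ 0.361 W

For a small grey body in a large enclosure: P_net = εσA(T_body⁴ − T_wall⁴).
A = 4πr² = 0.004536 m²; T_body⁴ − T_wall⁴ = 6.691×10⁹ − 4.500×10⁹ = 2.191×10⁹ K⁴.
|P_net| = 0.64·5.67×10⁻⁸·0.004536·2.191×10⁹.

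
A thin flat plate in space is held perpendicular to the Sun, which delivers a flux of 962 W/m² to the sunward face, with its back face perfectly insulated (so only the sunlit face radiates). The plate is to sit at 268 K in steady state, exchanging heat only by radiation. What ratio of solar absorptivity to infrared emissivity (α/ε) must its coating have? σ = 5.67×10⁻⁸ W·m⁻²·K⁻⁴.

α/ε ≈ 0.304

Balance: αS·A = εσ·1A·T⁴ ⇒ α/ε = σT⁴/S.
α/ε = 5.67×10⁻⁸·(268)⁴/962 = 5.67×10⁻⁸·5.159×10⁹/962.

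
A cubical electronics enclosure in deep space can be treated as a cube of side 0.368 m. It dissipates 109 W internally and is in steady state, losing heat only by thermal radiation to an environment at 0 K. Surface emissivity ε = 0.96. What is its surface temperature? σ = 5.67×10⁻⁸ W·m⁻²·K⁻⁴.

T ≈ 223 K

Steady state: internal power = radiated power, P = εσA T⁴.
Radiating area A = 6L² = 0.8125 m².
T⁴ = P/(εσA) = 109/(0.96·5.67×10⁻⁸·0.8125) = 2.464×10⁹ K⁴.
T = (2.464×10⁹)^(1/4).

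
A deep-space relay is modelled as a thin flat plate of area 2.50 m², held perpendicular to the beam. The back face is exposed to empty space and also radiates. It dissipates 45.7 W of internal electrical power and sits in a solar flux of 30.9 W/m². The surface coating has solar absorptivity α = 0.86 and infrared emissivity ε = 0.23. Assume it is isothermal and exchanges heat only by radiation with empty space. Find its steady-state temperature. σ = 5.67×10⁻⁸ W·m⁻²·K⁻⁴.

T ≈ 204 K

At steady state, absorbed solar power + internal power = radiated power.
Absorbed: α·S·A_cross = 0.86·30.9·2.500 = 66.44 W (cross-section A).
Total input = 66.44 + 45.7 = 112.1 W.
Radiated: εσ·A_surf·T⁴ with A_surf = 2A = 5.000 m².
T⁴ = 112.1/(0.23·5.67×10⁻⁸·5.000) = 1.720×10⁹ K⁴.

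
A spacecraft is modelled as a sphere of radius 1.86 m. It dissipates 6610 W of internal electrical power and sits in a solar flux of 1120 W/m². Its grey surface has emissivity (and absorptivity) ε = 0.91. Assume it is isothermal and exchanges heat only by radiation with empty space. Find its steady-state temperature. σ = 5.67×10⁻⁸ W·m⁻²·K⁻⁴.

At steady state, absorbed solar power + internal power = radiated power.
Absorbed: α·S·A_cross = 0.91·1120·10.87 = 11080 W (cross-section πr²).
Total input = 11080 + 6610 = 17690 W.
Radiated: εσ·A_surf·T⁴ with A_surf = 4πr² = 43.47 m².
T⁴ = 17690/(0.91·5.67×10⁻⁸·43.47) = 7.885×10⁹ K⁴.

T ≈ 298 K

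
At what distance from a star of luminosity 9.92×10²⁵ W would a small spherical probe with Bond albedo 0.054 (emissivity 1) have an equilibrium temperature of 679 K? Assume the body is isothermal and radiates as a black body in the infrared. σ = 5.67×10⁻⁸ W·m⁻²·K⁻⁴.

For an isothermal black-emitting sphere, (1−a)S·πr² = σ·4πr²·T⁴ ⇒ S = 4σT⁴/(1−a).
S = 4·5.67×10⁻⁸·(679)⁴/0.946 = 50960 W/m².
Flux falls as S = L/(4πd²), so d = √(L/(4πS)) = √(9.92×10²⁵/(4π·50960)).

d ≈ 1.24×10¹⁰ m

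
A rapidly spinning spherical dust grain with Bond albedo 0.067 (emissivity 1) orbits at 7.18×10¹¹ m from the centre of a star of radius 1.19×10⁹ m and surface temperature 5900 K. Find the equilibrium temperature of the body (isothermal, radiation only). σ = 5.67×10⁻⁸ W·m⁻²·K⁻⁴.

The star's surface emits σT_*⁴; at distance d the flux is S = σT_*⁴(R_*/d)².
S = 5.67×10⁻⁸·(5900)⁴·(1.19×10⁹/7.18×10¹¹)² = 188.7 W/m².
For an isothermal sphere T⁴ = (1−a)S/(4σ) = 7.764×10⁸ K⁴.

T ≈ 167 K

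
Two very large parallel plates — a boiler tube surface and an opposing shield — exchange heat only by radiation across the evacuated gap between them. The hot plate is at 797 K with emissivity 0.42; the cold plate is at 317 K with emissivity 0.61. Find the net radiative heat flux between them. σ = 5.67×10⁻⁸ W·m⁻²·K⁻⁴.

For two infinite grey parallel plates, q = σ(T₁⁴ − T₂⁴)/(1/ε₁ + 1/ε₂ − 1).
T₁⁴ − T₂⁴ = 4.035×10¹¹ − 1.010×10¹⁰ = 3.934×10¹¹ K⁴.
1/ε₁ + 1/ε₂ − 1 = 2.381 + 1.639 − 1 = 3.020.
q = 5.67×10⁻⁸ × 3.934×10¹¹ / 3.020.

q ≈ 7390 W/m²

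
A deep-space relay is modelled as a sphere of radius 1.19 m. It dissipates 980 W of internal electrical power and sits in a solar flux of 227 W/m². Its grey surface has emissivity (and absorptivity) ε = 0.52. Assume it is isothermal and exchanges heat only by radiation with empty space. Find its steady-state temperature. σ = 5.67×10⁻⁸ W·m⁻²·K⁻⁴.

T ≈ 231 K

At steady state, absorbed solar power + internal power = radiated power.
Absorbed: α·S·A_cross = 0.52·227·4.449 = 525.1 W (cross-section πr²).
Total input = 525.1 + 980 = 1505 W.
Radiated: εσ·A_surf·T⁴ with A_surf = 4πr² = 17.80 m².
T⁴ = 1505/(0.52·5.67×10⁻⁸·17.80) = 2.869×10⁹ K⁴.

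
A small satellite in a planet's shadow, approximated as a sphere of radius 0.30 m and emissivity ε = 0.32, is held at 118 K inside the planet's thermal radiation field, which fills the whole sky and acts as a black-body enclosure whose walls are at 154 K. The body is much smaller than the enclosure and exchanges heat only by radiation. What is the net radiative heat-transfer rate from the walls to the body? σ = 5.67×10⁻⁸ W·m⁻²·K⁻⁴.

For a small grey body in a large enclosure: P_net = εσA(T_body⁴ − T_wall⁴).
A = 4πr² = 1.131 m²; T_body⁴ − T_wall⁴ = 1.939×10⁸ − 5.624×10⁸ = -3.686×10⁸ K⁴.
|P_net| = 0.32·5.67×10⁻⁸·1.131·3.686×10⁸.

P_net ≈ 7.56 W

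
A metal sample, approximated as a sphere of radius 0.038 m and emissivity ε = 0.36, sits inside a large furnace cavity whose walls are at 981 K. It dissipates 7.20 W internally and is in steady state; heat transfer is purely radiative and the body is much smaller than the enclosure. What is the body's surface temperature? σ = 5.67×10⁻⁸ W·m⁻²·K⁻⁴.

For a small grey body in a large enclosure, net radiated power = εσA(T⁴ − T_w⁴).
Steady state: P = εσA(T⁴ − T_w⁴) with A = 4πr² = 0.01815 m².
T⁴ = P/(εσA) + T_w⁴ = 7.20/(0.36·5.67×10⁻⁸·0.01815) + (981)⁴
    = 1.944×10¹⁰ + 9.261×10¹¹ = 9.456×10¹¹ K⁴.

T ≈ 986 K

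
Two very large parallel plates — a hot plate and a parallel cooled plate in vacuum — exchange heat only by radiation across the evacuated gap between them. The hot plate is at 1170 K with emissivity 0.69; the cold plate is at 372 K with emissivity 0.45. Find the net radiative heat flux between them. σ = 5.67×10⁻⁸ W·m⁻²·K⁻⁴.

q ≈ 39400 W/m²

For two infinite grey parallel plates, q = σ(T₁⁴ − T₂⁴)/(1/ε₁ + 1/ε₂ − 1).
T₁⁴ − T₂⁴ = 1.874×10¹² − 1.915×10¹⁰ = 1.855×10¹² K⁴.
1/ε₁ + 1/ε₂ − 1 = 1.449 + 2.222 − 1 = 2.671.
q = 5.67×10⁻⁸ × 1.855×10¹² / 2.671.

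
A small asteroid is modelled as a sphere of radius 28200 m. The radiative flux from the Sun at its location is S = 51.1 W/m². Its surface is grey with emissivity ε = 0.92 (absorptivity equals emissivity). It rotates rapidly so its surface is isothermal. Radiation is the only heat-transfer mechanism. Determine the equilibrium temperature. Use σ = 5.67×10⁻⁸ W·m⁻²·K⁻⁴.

T ≈ 123 K

At equilibrium, absorbed power = emitted power.
Absorbing cross-section = πr² = 2.498×10⁹ m²; emitting surface = 4πr² = 9.993×10⁹ m² (ratio 4).
εS·A_cross = εσ·A_surf·T⁴  ⇒  T⁴ = S/(4σ)   (ε cancels).
T⁴ = 51.1/(4·5.67×10⁻⁸) = 2.253×10⁸ K⁴.
T = (2.253×10⁸)^(1/4).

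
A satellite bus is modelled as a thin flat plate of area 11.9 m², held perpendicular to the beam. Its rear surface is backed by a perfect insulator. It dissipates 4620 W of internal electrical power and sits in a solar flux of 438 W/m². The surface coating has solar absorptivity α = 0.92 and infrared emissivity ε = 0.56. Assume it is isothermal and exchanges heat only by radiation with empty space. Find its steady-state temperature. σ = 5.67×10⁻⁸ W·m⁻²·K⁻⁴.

T ≈ 397 K

At steady state, absorbed solar power + internal power = radiated power.
Absorbed: α·S·A_cross = 0.92·438·11.90 = 4795 W (cross-section A).
Total input = 4795 + 4620 = 9415 W.
Radiated: εσ·A_surf·T⁴ with A_surf = A = 11.90 m².
T⁴ = 9415/(0.56·5.67×10⁻⁸·11.90) = 2.492×10¹⁰ K⁴.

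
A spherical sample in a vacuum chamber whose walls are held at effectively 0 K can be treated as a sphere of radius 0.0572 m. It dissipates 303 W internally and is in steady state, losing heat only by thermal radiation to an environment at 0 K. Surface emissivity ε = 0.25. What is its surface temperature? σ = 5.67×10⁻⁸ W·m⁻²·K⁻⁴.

T ≈ 849 K

Steady state: internal power = radiated power, P = εσA T⁴.
Radiating area A = 4πr² = 0.04112 m².
T⁴ = P/(εσA) = 303/(0.25·5.67×10⁻⁸·0.04112) = 5.199×10¹¹ K⁴.
T = (5.199×10¹¹)^(1/4).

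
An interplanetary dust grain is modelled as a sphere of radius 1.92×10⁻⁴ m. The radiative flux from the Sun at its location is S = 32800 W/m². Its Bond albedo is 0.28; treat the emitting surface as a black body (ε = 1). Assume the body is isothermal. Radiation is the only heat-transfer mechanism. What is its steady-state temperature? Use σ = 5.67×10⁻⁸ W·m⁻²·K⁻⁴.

At equilibrium, absorbed power = emitted power.
Absorbing cross-section = πr² = 1.158×10⁻⁷ m²; emitting surface = 4πr² = 4.632×10⁻⁷ m² (ratio 4).
(1−a)S·A_cross = εσ·A_surf·T⁴  ⇒  T⁴ = (1−a)S/(4σ).
T⁴ = 0.720·32800/(4·5.67×10⁻⁸) = 1.041×10¹¹ K⁴.
T = (1.041×10¹¹)^(1/4).

T ≈ 568 K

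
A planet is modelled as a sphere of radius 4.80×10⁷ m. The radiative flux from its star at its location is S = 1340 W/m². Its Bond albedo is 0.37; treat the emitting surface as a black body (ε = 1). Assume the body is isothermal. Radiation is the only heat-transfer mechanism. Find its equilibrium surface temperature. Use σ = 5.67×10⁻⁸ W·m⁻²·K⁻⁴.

T ≈ 247 K

At equilibrium, absorbed power = emitted power.
Absorbing cross-section = πr² = 7.238×10¹⁵ m²; emitting surface = 4πr² = 2.895×10¹⁶ m² (ratio 4).
(1−a)S·A_cross = εσ·A_surf·T⁴  ⇒  T⁴ = (1−a)S/(4σ).
T⁴ = 0.630·1340/(4·5.67×10⁻⁸) = 3.722×10⁹ K⁴.
T = (3.722×10⁹)^(1/4).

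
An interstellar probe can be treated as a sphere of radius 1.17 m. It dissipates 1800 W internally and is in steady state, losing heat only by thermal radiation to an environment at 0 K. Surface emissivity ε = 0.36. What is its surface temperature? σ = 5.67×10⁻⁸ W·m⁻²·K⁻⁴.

T ≈ 268 K

Steady state: internal power = radiated power, P = εσA T⁴.
Radiating area A = 4πr² = 17.20 m².
T⁴ = P/(εσA) = 1800/(0.36·5.67×10⁻⁸·17.20) = 5.126×10⁹ K⁴.
T = (5.126×10⁹)^(1/4).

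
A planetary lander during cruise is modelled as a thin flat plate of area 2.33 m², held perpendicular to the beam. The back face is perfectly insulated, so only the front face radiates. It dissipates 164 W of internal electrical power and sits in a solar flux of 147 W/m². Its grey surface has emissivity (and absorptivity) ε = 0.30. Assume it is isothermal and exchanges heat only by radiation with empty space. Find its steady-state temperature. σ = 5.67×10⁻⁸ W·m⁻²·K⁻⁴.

T ≈ 286 K

At steady state, absorbed solar power + internal power = radiated power.
Absorbed: α·S·A_cross = 0.30·147·2.330 = 102.8 W (cross-section A).
Total input = 102.8 + 164 = 266.8 W.
Radiated: εσ·A_surf·T⁴ with A_surf = A = 2.330 m².
T⁴ = 266.8/(0.30·5.67×10⁻⁸·2.330) = 6.731×10⁹ K⁴.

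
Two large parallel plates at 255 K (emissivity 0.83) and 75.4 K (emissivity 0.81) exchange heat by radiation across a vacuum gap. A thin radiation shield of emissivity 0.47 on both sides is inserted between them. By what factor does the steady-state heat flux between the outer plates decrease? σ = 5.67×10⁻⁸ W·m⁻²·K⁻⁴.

Without shield: q₀ = σΔ(T⁴)/(1/ε₁+1/ε₂−1) with denominator 1.439.
With shield the two gaps are in series; the resistances add: (1/ε₁+1/ε_s−1)+(1/ε_s+1/ε₂−1) = 2.332+2.362 = 4.695.
Heat-flux ratio q₀/q = 4.695/1.439.

factor ≈ 3.26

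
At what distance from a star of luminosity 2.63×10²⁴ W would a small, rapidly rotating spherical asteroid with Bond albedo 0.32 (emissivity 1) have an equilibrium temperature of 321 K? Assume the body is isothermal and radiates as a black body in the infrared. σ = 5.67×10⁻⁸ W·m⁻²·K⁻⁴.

d ≈ 7.69×10⁹ m

For an isothermal black-emitting sphere, (1−a)S·πr² = σ·4πr²·T⁴ ⇒ S = 4σT⁴/(1−a).
S = 4·5.67×10⁻⁸·(321)⁴/0.680 = 3541 W/m².
Flux falls as S = L/(4πd²), so d = √(L/(4πS)) = √(2.63×10²⁴/(4π·3541)).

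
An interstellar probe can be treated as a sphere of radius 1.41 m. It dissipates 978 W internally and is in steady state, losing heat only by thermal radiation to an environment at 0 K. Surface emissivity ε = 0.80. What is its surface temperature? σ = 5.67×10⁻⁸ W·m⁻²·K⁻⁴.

Steady state: internal power = radiated power, P = εσA T⁴.
Radiating area A = 4πr² = 24.98 m².
T⁴ = P/(εσA) = 978/(0.80·5.67×10⁻⁸·24.98) = 8.630×10⁸ K⁴.
T = (8.630×10⁸)^(1/4).

T ≈ 171 K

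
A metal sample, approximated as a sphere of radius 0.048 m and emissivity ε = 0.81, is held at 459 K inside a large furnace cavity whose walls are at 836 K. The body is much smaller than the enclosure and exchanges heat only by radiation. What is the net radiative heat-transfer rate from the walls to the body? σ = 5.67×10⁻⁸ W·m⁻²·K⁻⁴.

For a small grey body in a large enclosure: P_net = εσA(T_body⁴ − T_wall⁴).
A = 4πr² = 0.02895 m²; T_body⁴ − T_wall⁴ = 4.439×10¹⁰ − 4.885×10¹¹ = -4.441×10¹¹ K⁴.
|P_net| = 0.81·5.67×10⁻⁸·0.02895·4.441×10¹¹.

P_net ≈ 590 W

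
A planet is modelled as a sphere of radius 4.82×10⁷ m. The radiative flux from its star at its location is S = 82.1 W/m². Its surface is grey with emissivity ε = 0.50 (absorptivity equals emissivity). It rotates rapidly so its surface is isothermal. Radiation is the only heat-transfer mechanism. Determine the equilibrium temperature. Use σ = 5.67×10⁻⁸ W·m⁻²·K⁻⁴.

At equilibrium, absorbed power = emitted power.
Absorbing cross-section = πr² = 7.299×10¹⁵ m²; emitting surface = 4πr² = 2.919×10¹⁶ m² (ratio 4).
εS·A_cross = εσ·A_surf·T⁴  ⇒  T⁴ = S/(4σ)   (ε cancels).
T⁴ = 82.1/(4·5.67×10⁻⁸) = 3.620×10⁸ K⁴.
T = (3.620×10⁸)^(1/4).

T ≈ 138 K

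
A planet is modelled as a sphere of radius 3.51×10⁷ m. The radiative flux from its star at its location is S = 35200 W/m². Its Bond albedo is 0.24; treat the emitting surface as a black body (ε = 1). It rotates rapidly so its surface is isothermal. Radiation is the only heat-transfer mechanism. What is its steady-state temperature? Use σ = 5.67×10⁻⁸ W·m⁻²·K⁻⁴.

At equilibrium, absorbed power = emitted power.
Absorbing cross-section = πr² = 3.870×10¹⁵ m²; emitting surface = 4πr² = 1.548×10¹⁶ m² (ratio 4).
(1−a)S·A_cross = εσ·A_surf·T⁴  ⇒  T⁴ = (1−a)S/(4σ).
T⁴ = 0.760·35200/(4·5.67×10⁻⁸) = 1.180×10¹¹ K⁴.
T = (1.180×10¹¹)^(1/4).

T ≈ 586 K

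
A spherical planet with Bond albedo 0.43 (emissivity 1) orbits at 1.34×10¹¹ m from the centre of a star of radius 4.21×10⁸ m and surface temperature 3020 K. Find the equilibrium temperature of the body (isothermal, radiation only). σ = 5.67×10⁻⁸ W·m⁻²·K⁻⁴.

The star's surface emits σT_*⁴; at distance d the flux is S = σT_*⁴(R_*/d)².
S = 5.67×10⁻⁸·(3020)⁴·(4.21×10⁸/1.34×10¹¹)² = 46.55 W/m².
For an isothermal sphere T⁴ = (1−a)S/(4σ) = 1.170×10⁸ K⁴.

T ≈ 104 K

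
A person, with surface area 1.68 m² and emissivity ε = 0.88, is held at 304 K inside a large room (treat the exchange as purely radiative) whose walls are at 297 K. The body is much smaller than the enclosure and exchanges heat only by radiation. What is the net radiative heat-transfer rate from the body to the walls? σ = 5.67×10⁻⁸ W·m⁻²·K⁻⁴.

P_net ≈ 63.7 W

For a small grey body in a large enclosure: P_net = εσA(T_body⁴ − T_wall⁴).
A = 1.68 m²; T_body⁴ − T_wall⁴ = 8.541×10⁹ − 7.781×10⁹ = 7.599×10⁸ K⁴.
|P_net| = 0.88·5.67×10⁻⁸·1.680·7.599×10⁸.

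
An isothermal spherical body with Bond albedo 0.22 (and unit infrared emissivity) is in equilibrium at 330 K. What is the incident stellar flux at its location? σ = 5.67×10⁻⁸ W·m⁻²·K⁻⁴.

S ≈ 3450 W/m²

(1−a)S·πr² = σ·4πr²·T⁴ ⇒ S = 4σT⁴/(1−a).
S = 4·5.67×10⁻⁸·1.186×10¹⁰/0.780.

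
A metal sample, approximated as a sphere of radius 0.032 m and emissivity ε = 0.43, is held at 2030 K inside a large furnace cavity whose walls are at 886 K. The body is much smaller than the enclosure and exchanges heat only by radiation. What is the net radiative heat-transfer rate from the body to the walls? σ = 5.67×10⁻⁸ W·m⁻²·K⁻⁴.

For a small grey body in a large enclosure: P_net = εσA(T_body⁴ − T_wall⁴).
A = 4πr² = 0.01287 m²; T_body⁴ − T_wall⁴ = 1.698×10¹³ − 6.162×10¹¹ = 1.637×10¹³ K⁴.
|P_net| = 0.43·5.67×10⁻⁸·0.01287·1.637×10¹³.

P_net ≈ 5130 W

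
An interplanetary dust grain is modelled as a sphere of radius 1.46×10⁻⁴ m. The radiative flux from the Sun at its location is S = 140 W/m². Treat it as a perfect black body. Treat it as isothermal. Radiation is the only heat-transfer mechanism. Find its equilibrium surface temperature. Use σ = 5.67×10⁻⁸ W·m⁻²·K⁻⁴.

At equilibrium, absorbed power = emitted power.
Absorbing cross-section = πr² = 6.697×10⁻⁸ m²; emitting surface = 4πr² = 2.679×10⁻⁷ m² (ratio 4).
S·A_cross = εσ·A_surf·T⁴  ⇒  T⁴ = S/(4σ).
T⁴ = 1.00·140/(4·5.67×10⁻⁸) = 6.173×10⁸ K⁴.
T = (6.173×10⁸)^(1/4).

T ≈ 158 K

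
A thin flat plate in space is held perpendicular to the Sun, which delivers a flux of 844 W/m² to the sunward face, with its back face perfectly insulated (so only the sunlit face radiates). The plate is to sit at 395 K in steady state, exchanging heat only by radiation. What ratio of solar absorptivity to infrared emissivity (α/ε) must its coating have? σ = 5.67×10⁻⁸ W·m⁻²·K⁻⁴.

Balance: αS·A = εσ·1A·T⁴ ⇒ α/ε = σT⁴/S.
α/ε = 5.67×10⁻⁸·(395)⁴/844 = 5.67×10⁻⁸·2.434×10¹⁰/844.

α/ε ≈ 1.64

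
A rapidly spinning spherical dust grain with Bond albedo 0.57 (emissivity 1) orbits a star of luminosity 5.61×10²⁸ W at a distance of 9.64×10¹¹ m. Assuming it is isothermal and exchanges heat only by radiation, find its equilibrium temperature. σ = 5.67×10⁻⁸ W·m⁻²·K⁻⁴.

T ≈ 309 K

First find the stellar flux at distance d: S = L/(4πd²) = 5.61×10²⁸/(4π·(9.64×10¹¹)²) = 4804 W/m².
For an isothermal sphere, absorbed (1−a)S·πr² = emitted σ·4πr²·T⁴, so T⁴ = (1−a)S/(4σ).
T⁴ = 0.430·4804/(4·5.67×10⁻⁸) = 9.108×10⁹ K⁴.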